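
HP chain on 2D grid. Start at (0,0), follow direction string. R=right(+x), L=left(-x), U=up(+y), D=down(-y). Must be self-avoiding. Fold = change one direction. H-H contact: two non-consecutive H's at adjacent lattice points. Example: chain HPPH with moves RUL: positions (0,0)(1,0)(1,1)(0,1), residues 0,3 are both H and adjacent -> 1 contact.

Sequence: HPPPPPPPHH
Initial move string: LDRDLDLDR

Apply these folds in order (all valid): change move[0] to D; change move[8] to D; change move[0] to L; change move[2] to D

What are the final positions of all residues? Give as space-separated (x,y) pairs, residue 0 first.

Answer: (0,0) (-1,0) (-1,-1) (-1,-2) (-1,-3) (-2,-3) (-2,-4) (-3,-4) (-3,-5) (-3,-6)

Derivation:
Initial moves: LDRDLDLDR
Fold: move[0]->D => DDRDLDLDR (positions: [(0, 0), (0, -1), (0, -2), (1, -2), (1, -3), (0, -3), (0, -4), (-1, -4), (-1, -5), (0, -5)])
Fold: move[8]->D => DDRDLDLDD (positions: [(0, 0), (0, -1), (0, -2), (1, -2), (1, -3), (0, -3), (0, -4), (-1, -4), (-1, -5), (-1, -6)])
Fold: move[0]->L => LDRDLDLDD (positions: [(0, 0), (-1, 0), (-1, -1), (0, -1), (0, -2), (-1, -2), (-1, -3), (-2, -3), (-2, -4), (-2, -5)])
Fold: move[2]->D => LDDDLDLDD (positions: [(0, 0), (-1, 0), (-1, -1), (-1, -2), (-1, -3), (-2, -3), (-2, -4), (-3, -4), (-3, -5), (-3, -6)])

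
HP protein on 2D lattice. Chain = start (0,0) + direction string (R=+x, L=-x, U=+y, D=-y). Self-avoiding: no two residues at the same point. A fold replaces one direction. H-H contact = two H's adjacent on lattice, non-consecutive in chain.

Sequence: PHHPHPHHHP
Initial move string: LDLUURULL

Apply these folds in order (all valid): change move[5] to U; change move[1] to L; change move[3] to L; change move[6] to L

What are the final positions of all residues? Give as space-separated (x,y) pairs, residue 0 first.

Answer: (0,0) (-1,0) (-2,0) (-3,0) (-4,0) (-4,1) (-4,2) (-5,2) (-6,2) (-7,2)

Derivation:
Initial moves: LDLUURULL
Fold: move[5]->U => LDLUUUULL (positions: [(0, 0), (-1, 0), (-1, -1), (-2, -1), (-2, 0), (-2, 1), (-2, 2), (-2, 3), (-3, 3), (-4, 3)])
Fold: move[1]->L => LLLUUUULL (positions: [(0, 0), (-1, 0), (-2, 0), (-3, 0), (-3, 1), (-3, 2), (-3, 3), (-3, 4), (-4, 4), (-5, 4)])
Fold: move[3]->L => LLLLUUULL (positions: [(0, 0), (-1, 0), (-2, 0), (-3, 0), (-4, 0), (-4, 1), (-4, 2), (-4, 3), (-5, 3), (-6, 3)])
Fold: move[6]->L => LLLLUULLL (positions: [(0, 0), (-1, 0), (-2, 0), (-3, 0), (-4, 0), (-4, 1), (-4, 2), (-5, 2), (-6, 2), (-7, 2)])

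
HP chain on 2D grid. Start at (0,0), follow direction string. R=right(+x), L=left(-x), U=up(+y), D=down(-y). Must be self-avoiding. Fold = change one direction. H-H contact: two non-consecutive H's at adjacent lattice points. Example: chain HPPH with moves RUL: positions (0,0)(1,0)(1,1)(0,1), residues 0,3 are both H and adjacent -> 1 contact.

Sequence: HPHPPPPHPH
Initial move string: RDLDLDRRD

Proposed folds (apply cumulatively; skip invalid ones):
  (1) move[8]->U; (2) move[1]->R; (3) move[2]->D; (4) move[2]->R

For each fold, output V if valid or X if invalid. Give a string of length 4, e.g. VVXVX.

Initial: RDLDLDRRD -> [(0, 0), (1, 0), (1, -1), (0, -1), (0, -2), (-1, -2), (-1, -3), (0, -3), (1, -3), (1, -4)]
Fold 1: move[8]->U => RDLDLDRRU VALID
Fold 2: move[1]->R => RRLDLDRRU INVALID (collision), skipped
Fold 3: move[2]->D => RDDDLDRRU VALID
Fold 4: move[2]->R => RDRDLDRRU VALID

Answer: VXVV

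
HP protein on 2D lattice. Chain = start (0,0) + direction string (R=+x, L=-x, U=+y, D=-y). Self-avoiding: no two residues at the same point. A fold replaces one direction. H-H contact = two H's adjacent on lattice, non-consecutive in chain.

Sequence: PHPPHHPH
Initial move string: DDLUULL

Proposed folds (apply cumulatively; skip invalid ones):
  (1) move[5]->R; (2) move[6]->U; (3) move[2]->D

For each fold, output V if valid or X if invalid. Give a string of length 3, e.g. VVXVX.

Answer: XVX

Derivation:
Initial: DDLUULL -> [(0, 0), (0, -1), (0, -2), (-1, -2), (-1, -1), (-1, 0), (-2, 0), (-3, 0)]
Fold 1: move[5]->R => DDLUURL INVALID (collision), skipped
Fold 2: move[6]->U => DDLUULU VALID
Fold 3: move[2]->D => DDDUULU INVALID (collision), skipped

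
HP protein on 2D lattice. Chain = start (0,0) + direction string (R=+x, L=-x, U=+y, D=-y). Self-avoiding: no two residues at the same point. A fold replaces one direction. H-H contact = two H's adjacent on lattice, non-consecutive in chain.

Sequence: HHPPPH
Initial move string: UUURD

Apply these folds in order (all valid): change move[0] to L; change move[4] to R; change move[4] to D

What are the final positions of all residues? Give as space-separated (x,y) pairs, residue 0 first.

Initial moves: UUURD
Fold: move[0]->L => LUURD (positions: [(0, 0), (-1, 0), (-1, 1), (-1, 2), (0, 2), (0, 1)])
Fold: move[4]->R => LUURR (positions: [(0, 0), (-1, 0), (-1, 1), (-1, 2), (0, 2), (1, 2)])
Fold: move[4]->D => LUURD (positions: [(0, 0), (-1, 0), (-1, 1), (-1, 2), (0, 2), (0, 1)])

Answer: (0,0) (-1,0) (-1,1) (-1,2) (0,2) (0,1)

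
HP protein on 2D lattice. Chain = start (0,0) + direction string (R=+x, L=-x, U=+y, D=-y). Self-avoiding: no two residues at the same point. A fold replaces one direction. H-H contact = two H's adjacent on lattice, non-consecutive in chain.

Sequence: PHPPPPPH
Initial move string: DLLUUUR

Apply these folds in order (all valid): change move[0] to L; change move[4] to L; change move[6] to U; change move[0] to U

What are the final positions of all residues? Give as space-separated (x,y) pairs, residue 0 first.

Initial moves: DLLUUUR
Fold: move[0]->L => LLLUUUR (positions: [(0, 0), (-1, 0), (-2, 0), (-3, 0), (-3, 1), (-3, 2), (-3, 3), (-2, 3)])
Fold: move[4]->L => LLLULUR (positions: [(0, 0), (-1, 0), (-2, 0), (-3, 0), (-3, 1), (-4, 1), (-4, 2), (-3, 2)])
Fold: move[6]->U => LLLULUU (positions: [(0, 0), (-1, 0), (-2, 0), (-3, 0), (-3, 1), (-4, 1), (-4, 2), (-4, 3)])
Fold: move[0]->U => ULLULUU (positions: [(0, 0), (0, 1), (-1, 1), (-2, 1), (-2, 2), (-3, 2), (-3, 3), (-3, 4)])

Answer: (0,0) (0,1) (-1,1) (-2,1) (-2,2) (-3,2) (-3,3) (-3,4)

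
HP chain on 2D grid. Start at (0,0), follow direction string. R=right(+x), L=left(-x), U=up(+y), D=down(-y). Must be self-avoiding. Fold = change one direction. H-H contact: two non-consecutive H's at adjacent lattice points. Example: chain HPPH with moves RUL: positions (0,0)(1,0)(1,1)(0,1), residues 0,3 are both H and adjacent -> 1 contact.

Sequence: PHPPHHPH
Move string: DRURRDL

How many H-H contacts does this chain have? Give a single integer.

Answer: 1

Derivation:
Positions: [(0, 0), (0, -1), (1, -1), (1, 0), (2, 0), (3, 0), (3, -1), (2, -1)]
H-H contact: residue 4 @(2,0) - residue 7 @(2, -1)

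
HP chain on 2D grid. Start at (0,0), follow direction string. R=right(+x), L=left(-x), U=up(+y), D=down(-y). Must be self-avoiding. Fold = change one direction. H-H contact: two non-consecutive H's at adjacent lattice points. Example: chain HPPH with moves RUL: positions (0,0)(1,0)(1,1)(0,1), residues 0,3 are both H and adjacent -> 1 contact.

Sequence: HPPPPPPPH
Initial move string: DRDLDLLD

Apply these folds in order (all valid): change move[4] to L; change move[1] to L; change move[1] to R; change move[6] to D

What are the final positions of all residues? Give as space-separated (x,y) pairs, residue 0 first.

Initial moves: DRDLDLLD
Fold: move[4]->L => DRDLLLLD (positions: [(0, 0), (0, -1), (1, -1), (1, -2), (0, -2), (-1, -2), (-2, -2), (-3, -2), (-3, -3)])
Fold: move[1]->L => DLDLLLLD (positions: [(0, 0), (0, -1), (-1, -1), (-1, -2), (-2, -2), (-3, -2), (-4, -2), (-5, -2), (-5, -3)])
Fold: move[1]->R => DRDLLLLD (positions: [(0, 0), (0, -1), (1, -1), (1, -2), (0, -2), (-1, -2), (-2, -2), (-3, -2), (-3, -3)])
Fold: move[6]->D => DRDLLLDD (positions: [(0, 0), (0, -1), (1, -1), (1, -2), (0, -2), (-1, -2), (-2, -2), (-2, -3), (-2, -4)])

Answer: (0,0) (0,-1) (1,-1) (1,-2) (0,-2) (-1,-2) (-2,-2) (-2,-3) (-2,-4)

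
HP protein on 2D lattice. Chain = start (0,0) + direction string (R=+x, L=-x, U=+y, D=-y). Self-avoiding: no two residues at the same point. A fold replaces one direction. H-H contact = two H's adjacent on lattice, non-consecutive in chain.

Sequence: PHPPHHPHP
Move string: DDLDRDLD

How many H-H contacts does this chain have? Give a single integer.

Answer: 1

Derivation:
Positions: [(0, 0), (0, -1), (0, -2), (-1, -2), (-1, -3), (0, -3), (0, -4), (-1, -4), (-1, -5)]
H-H contact: residue 4 @(-1,-3) - residue 7 @(-1, -4)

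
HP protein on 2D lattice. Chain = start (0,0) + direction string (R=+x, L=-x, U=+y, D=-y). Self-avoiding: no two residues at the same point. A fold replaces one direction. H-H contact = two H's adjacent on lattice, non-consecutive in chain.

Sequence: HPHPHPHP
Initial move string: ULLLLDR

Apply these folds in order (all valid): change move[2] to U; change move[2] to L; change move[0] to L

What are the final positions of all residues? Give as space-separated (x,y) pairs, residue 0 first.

Initial moves: ULLLLDR
Fold: move[2]->U => ULULLDR (positions: [(0, 0), (0, 1), (-1, 1), (-1, 2), (-2, 2), (-3, 2), (-3, 1), (-2, 1)])
Fold: move[2]->L => ULLLLDR (positions: [(0, 0), (0, 1), (-1, 1), (-2, 1), (-3, 1), (-4, 1), (-4, 0), (-3, 0)])
Fold: move[0]->L => LLLLLDR (positions: [(0, 0), (-1, 0), (-2, 0), (-3, 0), (-4, 0), (-5, 0), (-5, -1), (-4, -1)])

Answer: (0,0) (-1,0) (-2,0) (-3,0) (-4,0) (-5,0) (-5,-1) (-4,-1)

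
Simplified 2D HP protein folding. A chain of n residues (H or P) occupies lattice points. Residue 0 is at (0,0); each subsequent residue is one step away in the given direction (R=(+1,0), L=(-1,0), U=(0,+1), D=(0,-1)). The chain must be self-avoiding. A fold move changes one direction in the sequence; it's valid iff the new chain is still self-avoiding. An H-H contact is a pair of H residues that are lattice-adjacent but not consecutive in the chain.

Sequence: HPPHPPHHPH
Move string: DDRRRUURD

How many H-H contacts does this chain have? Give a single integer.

Positions: [(0, 0), (0, -1), (0, -2), (1, -2), (2, -2), (3, -2), (3, -1), (3, 0), (4, 0), (4, -1)]
H-H contact: residue 6 @(3,-1) - residue 9 @(4, -1)

Answer: 1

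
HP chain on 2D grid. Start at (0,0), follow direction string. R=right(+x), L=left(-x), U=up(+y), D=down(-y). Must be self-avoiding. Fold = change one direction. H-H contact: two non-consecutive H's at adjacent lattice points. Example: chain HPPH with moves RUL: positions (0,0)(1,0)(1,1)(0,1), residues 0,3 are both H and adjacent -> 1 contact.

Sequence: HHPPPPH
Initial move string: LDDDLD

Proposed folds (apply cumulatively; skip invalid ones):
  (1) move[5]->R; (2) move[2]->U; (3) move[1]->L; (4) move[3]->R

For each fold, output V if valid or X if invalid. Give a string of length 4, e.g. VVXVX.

Initial: LDDDLD -> [(0, 0), (-1, 0), (-1, -1), (-1, -2), (-1, -3), (-2, -3), (-2, -4)]
Fold 1: move[5]->R => LDDDLR INVALID (collision), skipped
Fold 2: move[2]->U => LDUDLD INVALID (collision), skipped
Fold 3: move[1]->L => LLDDLD VALID
Fold 4: move[3]->R => LLDRLD INVALID (collision), skipped

Answer: XXVX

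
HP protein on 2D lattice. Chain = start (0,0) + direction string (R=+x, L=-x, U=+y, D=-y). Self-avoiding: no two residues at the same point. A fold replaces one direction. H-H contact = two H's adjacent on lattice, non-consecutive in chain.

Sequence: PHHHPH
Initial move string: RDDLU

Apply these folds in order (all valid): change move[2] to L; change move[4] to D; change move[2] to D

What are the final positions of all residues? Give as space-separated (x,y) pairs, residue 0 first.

Answer: (0,0) (1,0) (1,-1) (1,-2) (0,-2) (0,-3)

Derivation:
Initial moves: RDDLU
Fold: move[2]->L => RDLLU (positions: [(0, 0), (1, 0), (1, -1), (0, -1), (-1, -1), (-1, 0)])
Fold: move[4]->D => RDLLD (positions: [(0, 0), (1, 0), (1, -1), (0, -1), (-1, -1), (-1, -2)])
Fold: move[2]->D => RDDLD (positions: [(0, 0), (1, 0), (1, -1), (1, -2), (0, -2), (0, -3)])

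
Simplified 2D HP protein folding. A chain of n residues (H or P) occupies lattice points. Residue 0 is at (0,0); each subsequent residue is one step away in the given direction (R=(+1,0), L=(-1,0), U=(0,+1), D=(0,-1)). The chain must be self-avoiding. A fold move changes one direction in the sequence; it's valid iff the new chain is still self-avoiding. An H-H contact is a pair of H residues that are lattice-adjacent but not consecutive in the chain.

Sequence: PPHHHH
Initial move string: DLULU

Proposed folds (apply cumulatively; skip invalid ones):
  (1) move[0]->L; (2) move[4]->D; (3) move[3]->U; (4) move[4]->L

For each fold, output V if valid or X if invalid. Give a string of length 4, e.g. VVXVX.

Initial: DLULU -> [(0, 0), (0, -1), (-1, -1), (-1, 0), (-2, 0), (-2, 1)]
Fold 1: move[0]->L => LLULU VALID
Fold 2: move[4]->D => LLULD VALID
Fold 3: move[3]->U => LLUUD INVALID (collision), skipped
Fold 4: move[4]->L => LLULL VALID

Answer: VVXV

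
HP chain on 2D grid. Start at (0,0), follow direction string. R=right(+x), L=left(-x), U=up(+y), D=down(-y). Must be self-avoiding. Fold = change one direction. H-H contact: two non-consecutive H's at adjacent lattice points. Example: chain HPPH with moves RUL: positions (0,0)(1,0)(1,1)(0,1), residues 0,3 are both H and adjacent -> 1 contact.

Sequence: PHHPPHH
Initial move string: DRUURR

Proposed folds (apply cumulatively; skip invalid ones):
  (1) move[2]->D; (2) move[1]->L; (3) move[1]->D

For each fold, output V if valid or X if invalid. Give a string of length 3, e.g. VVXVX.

Initial: DRUURR -> [(0, 0), (0, -1), (1, -1), (1, 0), (1, 1), (2, 1), (3, 1)]
Fold 1: move[2]->D => DRDURR INVALID (collision), skipped
Fold 2: move[1]->L => DLUURR VALID
Fold 3: move[1]->D => DDUURR INVALID (collision), skipped

Answer: XVX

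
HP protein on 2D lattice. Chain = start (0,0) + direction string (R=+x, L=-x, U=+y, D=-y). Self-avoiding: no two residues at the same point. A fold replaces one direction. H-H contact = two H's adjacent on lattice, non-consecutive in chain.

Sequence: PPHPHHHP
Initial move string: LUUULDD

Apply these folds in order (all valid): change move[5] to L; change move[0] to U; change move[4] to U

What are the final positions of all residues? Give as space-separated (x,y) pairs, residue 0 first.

Answer: (0,0) (0,1) (0,2) (0,3) (0,4) (0,5) (-1,5) (-1,4)

Derivation:
Initial moves: LUUULDD
Fold: move[5]->L => LUUULLD (positions: [(0, 0), (-1, 0), (-1, 1), (-1, 2), (-1, 3), (-2, 3), (-3, 3), (-3, 2)])
Fold: move[0]->U => UUUULLD (positions: [(0, 0), (0, 1), (0, 2), (0, 3), (0, 4), (-1, 4), (-2, 4), (-2, 3)])
Fold: move[4]->U => UUUUULD (positions: [(0, 0), (0, 1), (0, 2), (0, 3), (0, 4), (0, 5), (-1, 5), (-1, 4)])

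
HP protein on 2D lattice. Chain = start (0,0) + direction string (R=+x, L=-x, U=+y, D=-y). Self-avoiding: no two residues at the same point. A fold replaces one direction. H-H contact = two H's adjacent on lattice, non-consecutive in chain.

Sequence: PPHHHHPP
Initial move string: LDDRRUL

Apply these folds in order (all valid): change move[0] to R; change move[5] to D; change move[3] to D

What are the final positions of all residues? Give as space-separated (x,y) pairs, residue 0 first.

Answer: (0,0) (1,0) (1,-1) (1,-2) (1,-3) (2,-3) (2,-4) (1,-4)

Derivation:
Initial moves: LDDRRUL
Fold: move[0]->R => RDDRRUL (positions: [(0, 0), (1, 0), (1, -1), (1, -2), (2, -2), (3, -2), (3, -1), (2, -1)])
Fold: move[5]->D => RDDRRDL (positions: [(0, 0), (1, 0), (1, -1), (1, -2), (2, -2), (3, -2), (3, -3), (2, -3)])
Fold: move[3]->D => RDDDRDL (positions: [(0, 0), (1, 0), (1, -1), (1, -2), (1, -3), (2, -3), (2, -4), (1, -4)])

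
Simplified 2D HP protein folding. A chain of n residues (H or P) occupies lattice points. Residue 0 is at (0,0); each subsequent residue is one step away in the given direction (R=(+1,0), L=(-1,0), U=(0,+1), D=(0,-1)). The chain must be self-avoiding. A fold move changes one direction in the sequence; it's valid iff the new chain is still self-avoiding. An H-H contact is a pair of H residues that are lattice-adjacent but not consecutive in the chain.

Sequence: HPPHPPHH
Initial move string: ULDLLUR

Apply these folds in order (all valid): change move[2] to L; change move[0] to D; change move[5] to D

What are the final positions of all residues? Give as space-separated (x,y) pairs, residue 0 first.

Answer: (0,0) (0,-1) (-1,-1) (-2,-1) (-3,-1) (-4,-1) (-4,-2) (-3,-2)

Derivation:
Initial moves: ULDLLUR
Fold: move[2]->L => ULLLLUR (positions: [(0, 0), (0, 1), (-1, 1), (-2, 1), (-3, 1), (-4, 1), (-4, 2), (-3, 2)])
Fold: move[0]->D => DLLLLUR (positions: [(0, 0), (0, -1), (-1, -1), (-2, -1), (-3, -1), (-4, -1), (-4, 0), (-3, 0)])
Fold: move[5]->D => DLLLLDR (positions: [(0, 0), (0, -1), (-1, -1), (-2, -1), (-3, -1), (-4, -1), (-4, -2), (-3, -2)])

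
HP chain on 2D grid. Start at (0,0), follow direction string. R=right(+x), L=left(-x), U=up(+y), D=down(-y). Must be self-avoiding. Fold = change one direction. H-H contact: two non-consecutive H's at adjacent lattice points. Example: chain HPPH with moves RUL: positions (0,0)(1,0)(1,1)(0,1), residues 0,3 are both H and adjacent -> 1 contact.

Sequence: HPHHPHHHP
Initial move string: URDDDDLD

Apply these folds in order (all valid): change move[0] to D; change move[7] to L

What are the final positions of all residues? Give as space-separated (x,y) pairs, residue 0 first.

Initial moves: URDDDDLD
Fold: move[0]->D => DRDDDDLD (positions: [(0, 0), (0, -1), (1, -1), (1, -2), (1, -3), (1, -4), (1, -5), (0, -5), (0, -6)])
Fold: move[7]->L => DRDDDDLL (positions: [(0, 0), (0, -1), (1, -1), (1, -2), (1, -3), (1, -4), (1, -5), (0, -5), (-1, -5)])

Answer: (0,0) (0,-1) (1,-1) (1,-2) (1,-3) (1,-4) (1,-5) (0,-5) (-1,-5)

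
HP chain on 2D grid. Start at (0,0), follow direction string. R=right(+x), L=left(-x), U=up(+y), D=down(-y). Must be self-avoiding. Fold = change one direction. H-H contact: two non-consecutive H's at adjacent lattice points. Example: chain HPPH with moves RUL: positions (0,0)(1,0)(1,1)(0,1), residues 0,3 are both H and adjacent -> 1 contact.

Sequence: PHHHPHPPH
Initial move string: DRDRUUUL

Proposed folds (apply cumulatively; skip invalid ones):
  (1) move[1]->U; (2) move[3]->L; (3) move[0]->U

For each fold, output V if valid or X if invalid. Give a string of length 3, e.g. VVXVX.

Initial: DRDRUUUL -> [(0, 0), (0, -1), (1, -1), (1, -2), (2, -2), (2, -1), (2, 0), (2, 1), (1, 1)]
Fold 1: move[1]->U => DUDRUUUL INVALID (collision), skipped
Fold 2: move[3]->L => DRDLUUUL INVALID (collision), skipped
Fold 3: move[0]->U => URDRUUUL VALID

Answer: XXV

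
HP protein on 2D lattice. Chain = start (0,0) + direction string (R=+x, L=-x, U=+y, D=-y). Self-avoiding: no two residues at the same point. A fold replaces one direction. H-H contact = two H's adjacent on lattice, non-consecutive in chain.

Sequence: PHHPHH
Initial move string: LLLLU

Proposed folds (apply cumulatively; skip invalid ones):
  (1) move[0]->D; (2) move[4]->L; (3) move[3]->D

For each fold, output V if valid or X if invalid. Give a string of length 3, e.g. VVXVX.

Initial: LLLLU -> [(0, 0), (-1, 0), (-2, 0), (-3, 0), (-4, 0), (-4, 1)]
Fold 1: move[0]->D => DLLLU VALID
Fold 2: move[4]->L => DLLLL VALID
Fold 3: move[3]->D => DLLDL VALID

Answer: VVV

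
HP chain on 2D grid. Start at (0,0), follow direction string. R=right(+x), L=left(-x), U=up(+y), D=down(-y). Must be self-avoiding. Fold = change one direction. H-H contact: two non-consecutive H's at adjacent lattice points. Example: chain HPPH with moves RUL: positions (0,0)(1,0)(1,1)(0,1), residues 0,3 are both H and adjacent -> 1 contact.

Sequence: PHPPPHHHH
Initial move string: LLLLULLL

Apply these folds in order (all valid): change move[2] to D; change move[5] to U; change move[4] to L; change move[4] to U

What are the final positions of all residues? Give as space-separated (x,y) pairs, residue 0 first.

Initial moves: LLLLULLL
Fold: move[2]->D => LLDLULLL (positions: [(0, 0), (-1, 0), (-2, 0), (-2, -1), (-3, -1), (-3, 0), (-4, 0), (-5, 0), (-6, 0)])
Fold: move[5]->U => LLDLUULL (positions: [(0, 0), (-1, 0), (-2, 0), (-2, -1), (-3, -1), (-3, 0), (-3, 1), (-4, 1), (-5, 1)])
Fold: move[4]->L => LLDLLULL (positions: [(0, 0), (-1, 0), (-2, 0), (-2, -1), (-3, -1), (-4, -1), (-4, 0), (-5, 0), (-6, 0)])
Fold: move[4]->U => LLDLUULL (positions: [(0, 0), (-1, 0), (-2, 0), (-2, -1), (-3, -1), (-3, 0), (-3, 1), (-4, 1), (-5, 1)])

Answer: (0,0) (-1,0) (-2,0) (-2,-1) (-3,-1) (-3,0) (-3,1) (-4,1) (-5,1)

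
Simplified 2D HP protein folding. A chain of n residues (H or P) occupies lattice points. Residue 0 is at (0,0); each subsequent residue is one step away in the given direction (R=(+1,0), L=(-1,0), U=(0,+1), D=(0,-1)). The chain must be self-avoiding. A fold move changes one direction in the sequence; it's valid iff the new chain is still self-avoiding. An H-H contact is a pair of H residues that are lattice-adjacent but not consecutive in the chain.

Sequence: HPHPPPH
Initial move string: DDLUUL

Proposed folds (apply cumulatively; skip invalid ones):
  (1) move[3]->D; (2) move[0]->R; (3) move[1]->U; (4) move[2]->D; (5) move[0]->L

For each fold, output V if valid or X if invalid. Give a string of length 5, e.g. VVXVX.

Initial: DDLUUL -> [(0, 0), (0, -1), (0, -2), (-1, -2), (-1, -1), (-1, 0), (-2, 0)]
Fold 1: move[3]->D => DDLDUL INVALID (collision), skipped
Fold 2: move[0]->R => RDLUUL INVALID (collision), skipped
Fold 3: move[1]->U => DULUUL INVALID (collision), skipped
Fold 4: move[2]->D => DDDUUL INVALID (collision), skipped
Fold 5: move[0]->L => LDLUUL VALID

Answer: XXXXV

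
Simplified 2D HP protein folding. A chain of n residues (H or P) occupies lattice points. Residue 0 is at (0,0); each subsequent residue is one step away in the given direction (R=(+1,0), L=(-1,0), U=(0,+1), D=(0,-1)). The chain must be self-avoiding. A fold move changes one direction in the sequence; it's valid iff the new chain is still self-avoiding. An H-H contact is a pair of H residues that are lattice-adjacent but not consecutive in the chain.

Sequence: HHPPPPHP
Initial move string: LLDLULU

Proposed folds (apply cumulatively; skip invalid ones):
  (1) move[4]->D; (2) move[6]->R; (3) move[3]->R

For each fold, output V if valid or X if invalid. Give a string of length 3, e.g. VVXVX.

Answer: VXX

Derivation:
Initial: LLDLULU -> [(0, 0), (-1, 0), (-2, 0), (-2, -1), (-3, -1), (-3, 0), (-4, 0), (-4, 1)]
Fold 1: move[4]->D => LLDLDLU VALID
Fold 2: move[6]->R => LLDLDLR INVALID (collision), skipped
Fold 3: move[3]->R => LLDRDLU INVALID (collision), skipped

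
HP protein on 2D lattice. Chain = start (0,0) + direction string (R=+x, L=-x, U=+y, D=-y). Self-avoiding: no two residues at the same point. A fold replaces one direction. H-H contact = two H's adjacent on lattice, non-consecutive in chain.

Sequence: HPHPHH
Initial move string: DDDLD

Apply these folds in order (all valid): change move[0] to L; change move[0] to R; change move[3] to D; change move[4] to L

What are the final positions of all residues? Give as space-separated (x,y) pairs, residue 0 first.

Answer: (0,0) (1,0) (1,-1) (1,-2) (1,-3) (0,-3)

Derivation:
Initial moves: DDDLD
Fold: move[0]->L => LDDLD (positions: [(0, 0), (-1, 0), (-1, -1), (-1, -2), (-2, -2), (-2, -3)])
Fold: move[0]->R => RDDLD (positions: [(0, 0), (1, 0), (1, -1), (1, -2), (0, -2), (0, -3)])
Fold: move[3]->D => RDDDD (positions: [(0, 0), (1, 0), (1, -1), (1, -2), (1, -3), (1, -4)])
Fold: move[4]->L => RDDDL (positions: [(0, 0), (1, 0), (1, -1), (1, -2), (1, -3), (0, -3)])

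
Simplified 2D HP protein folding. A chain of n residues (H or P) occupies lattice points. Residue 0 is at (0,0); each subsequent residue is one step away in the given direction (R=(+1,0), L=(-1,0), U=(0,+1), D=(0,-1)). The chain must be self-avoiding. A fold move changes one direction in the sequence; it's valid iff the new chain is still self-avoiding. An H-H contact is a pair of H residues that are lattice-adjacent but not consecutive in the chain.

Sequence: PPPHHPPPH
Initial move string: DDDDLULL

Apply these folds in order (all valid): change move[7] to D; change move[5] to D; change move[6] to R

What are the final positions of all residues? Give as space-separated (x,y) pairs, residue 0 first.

Answer: (0,0) (0,-1) (0,-2) (0,-3) (0,-4) (-1,-4) (-1,-5) (0,-5) (0,-6)

Derivation:
Initial moves: DDDDLULL
Fold: move[7]->D => DDDDLULD (positions: [(0, 0), (0, -1), (0, -2), (0, -3), (0, -4), (-1, -4), (-1, -3), (-2, -3), (-2, -4)])
Fold: move[5]->D => DDDDLDLD (positions: [(0, 0), (0, -1), (0, -2), (0, -3), (0, -4), (-1, -4), (-1, -5), (-2, -5), (-2, -6)])
Fold: move[6]->R => DDDDLDRD (positions: [(0, 0), (0, -1), (0, -2), (0, -3), (0, -4), (-1, -4), (-1, -5), (0, -5), (0, -6)])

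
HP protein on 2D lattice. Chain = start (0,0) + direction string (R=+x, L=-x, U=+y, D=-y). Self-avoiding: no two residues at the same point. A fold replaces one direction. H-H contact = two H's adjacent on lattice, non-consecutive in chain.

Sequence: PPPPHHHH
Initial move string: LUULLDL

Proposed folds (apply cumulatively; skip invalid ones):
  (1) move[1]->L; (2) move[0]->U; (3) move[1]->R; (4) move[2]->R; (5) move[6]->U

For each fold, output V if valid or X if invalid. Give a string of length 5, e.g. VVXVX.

Initial: LUULLDL -> [(0, 0), (-1, 0), (-1, 1), (-1, 2), (-2, 2), (-3, 2), (-3, 1), (-4, 1)]
Fold 1: move[1]->L => LLULLDL VALID
Fold 2: move[0]->U => ULULLDL VALID
Fold 3: move[1]->R => URULLDL VALID
Fold 4: move[2]->R => URRLLDL INVALID (collision), skipped
Fold 5: move[6]->U => URULLDU INVALID (collision), skipped

Answer: VVVXX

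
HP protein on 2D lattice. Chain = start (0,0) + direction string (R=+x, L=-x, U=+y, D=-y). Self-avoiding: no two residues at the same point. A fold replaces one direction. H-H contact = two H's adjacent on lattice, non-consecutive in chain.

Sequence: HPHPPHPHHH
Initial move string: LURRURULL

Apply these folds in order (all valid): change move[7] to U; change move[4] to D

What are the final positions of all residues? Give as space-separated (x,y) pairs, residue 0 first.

Initial moves: LURRURULL
Fold: move[7]->U => LURRURUUL (positions: [(0, 0), (-1, 0), (-1, 1), (0, 1), (1, 1), (1, 2), (2, 2), (2, 3), (2, 4), (1, 4)])
Fold: move[4]->D => LURRDRUUL (positions: [(0, 0), (-1, 0), (-1, 1), (0, 1), (1, 1), (1, 0), (2, 0), (2, 1), (2, 2), (1, 2)])

Answer: (0,0) (-1,0) (-1,1) (0,1) (1,1) (1,0) (2,0) (2,1) (2,2) (1,2)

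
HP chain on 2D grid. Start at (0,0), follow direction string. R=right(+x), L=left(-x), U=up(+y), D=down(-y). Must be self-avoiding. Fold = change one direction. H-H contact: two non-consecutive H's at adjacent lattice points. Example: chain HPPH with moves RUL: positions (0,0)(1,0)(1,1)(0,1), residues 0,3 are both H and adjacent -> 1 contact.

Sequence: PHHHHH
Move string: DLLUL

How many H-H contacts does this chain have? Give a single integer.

Answer: 0

Derivation:
Positions: [(0, 0), (0, -1), (-1, -1), (-2, -1), (-2, 0), (-3, 0)]
No H-H contacts found.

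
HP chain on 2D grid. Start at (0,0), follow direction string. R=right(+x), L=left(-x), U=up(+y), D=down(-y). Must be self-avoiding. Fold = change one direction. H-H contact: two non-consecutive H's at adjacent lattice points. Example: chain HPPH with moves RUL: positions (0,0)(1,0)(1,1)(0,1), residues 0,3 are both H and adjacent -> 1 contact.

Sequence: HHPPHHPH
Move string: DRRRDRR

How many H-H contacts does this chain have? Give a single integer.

Answer: 0

Derivation:
Positions: [(0, 0), (0, -1), (1, -1), (2, -1), (3, -1), (3, -2), (4, -2), (5, -2)]
No H-H contacts found.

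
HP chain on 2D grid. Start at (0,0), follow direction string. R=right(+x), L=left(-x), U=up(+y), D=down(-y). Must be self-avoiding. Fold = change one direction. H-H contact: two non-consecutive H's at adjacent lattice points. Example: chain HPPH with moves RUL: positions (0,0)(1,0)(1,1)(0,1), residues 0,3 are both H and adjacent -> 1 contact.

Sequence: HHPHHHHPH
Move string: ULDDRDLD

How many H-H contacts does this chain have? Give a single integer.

Positions: [(0, 0), (0, 1), (-1, 1), (-1, 0), (-1, -1), (0, -1), (0, -2), (-1, -2), (-1, -3)]
H-H contact: residue 0 @(0,0) - residue 3 @(-1, 0)
H-H contact: residue 0 @(0,0) - residue 5 @(0, -1)

Answer: 2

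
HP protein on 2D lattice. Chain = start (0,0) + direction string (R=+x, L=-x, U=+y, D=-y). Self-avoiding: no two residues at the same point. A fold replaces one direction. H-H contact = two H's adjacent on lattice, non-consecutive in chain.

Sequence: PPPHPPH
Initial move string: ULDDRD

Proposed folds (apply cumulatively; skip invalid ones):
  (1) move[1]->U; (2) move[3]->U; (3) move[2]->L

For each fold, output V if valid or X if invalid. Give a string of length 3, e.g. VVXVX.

Initial: ULDDRD -> [(0, 0), (0, 1), (-1, 1), (-1, 0), (-1, -1), (0, -1), (0, -2)]
Fold 1: move[1]->U => UUDDRD INVALID (collision), skipped
Fold 2: move[3]->U => ULDURD INVALID (collision), skipped
Fold 3: move[2]->L => ULLDRD VALID

Answer: XXV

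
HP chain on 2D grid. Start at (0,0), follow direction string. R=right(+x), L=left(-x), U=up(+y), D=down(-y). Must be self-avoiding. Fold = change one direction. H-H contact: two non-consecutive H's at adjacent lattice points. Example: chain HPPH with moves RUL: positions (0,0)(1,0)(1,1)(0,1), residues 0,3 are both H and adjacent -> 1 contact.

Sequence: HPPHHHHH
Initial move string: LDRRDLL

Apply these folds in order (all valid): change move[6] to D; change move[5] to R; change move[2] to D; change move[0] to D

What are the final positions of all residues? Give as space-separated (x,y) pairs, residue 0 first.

Answer: (0,0) (0,-1) (0,-2) (0,-3) (1,-3) (1,-4) (2,-4) (2,-5)

Derivation:
Initial moves: LDRRDLL
Fold: move[6]->D => LDRRDLD (positions: [(0, 0), (-1, 0), (-1, -1), (0, -1), (1, -1), (1, -2), (0, -2), (0, -3)])
Fold: move[5]->R => LDRRDRD (positions: [(0, 0), (-1, 0), (-1, -1), (0, -1), (1, -1), (1, -2), (2, -2), (2, -3)])
Fold: move[2]->D => LDDRDRD (positions: [(0, 0), (-1, 0), (-1, -1), (-1, -2), (0, -2), (0, -3), (1, -3), (1, -4)])
Fold: move[0]->D => DDDRDRD (positions: [(0, 0), (0, -1), (0, -2), (0, -3), (1, -3), (1, -4), (2, -4), (2, -5)])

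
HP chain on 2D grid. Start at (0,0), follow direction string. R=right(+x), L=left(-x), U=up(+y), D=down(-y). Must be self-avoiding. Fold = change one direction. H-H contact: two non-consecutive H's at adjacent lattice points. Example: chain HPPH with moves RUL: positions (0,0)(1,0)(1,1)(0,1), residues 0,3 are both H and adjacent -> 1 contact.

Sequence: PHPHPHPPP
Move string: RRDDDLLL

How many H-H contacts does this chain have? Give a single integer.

Answer: 0

Derivation:
Positions: [(0, 0), (1, 0), (2, 0), (2, -1), (2, -2), (2, -3), (1, -3), (0, -3), (-1, -3)]
No H-H contacts found.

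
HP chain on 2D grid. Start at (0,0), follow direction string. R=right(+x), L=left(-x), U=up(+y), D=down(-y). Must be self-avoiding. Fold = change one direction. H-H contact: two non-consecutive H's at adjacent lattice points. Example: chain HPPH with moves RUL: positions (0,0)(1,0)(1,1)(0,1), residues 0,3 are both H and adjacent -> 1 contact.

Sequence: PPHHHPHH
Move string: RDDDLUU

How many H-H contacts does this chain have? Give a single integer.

Answer: 2

Derivation:
Positions: [(0, 0), (1, 0), (1, -1), (1, -2), (1, -3), (0, -3), (0, -2), (0, -1)]
H-H contact: residue 2 @(1,-1) - residue 7 @(0, -1)
H-H contact: residue 3 @(1,-2) - residue 6 @(0, -2)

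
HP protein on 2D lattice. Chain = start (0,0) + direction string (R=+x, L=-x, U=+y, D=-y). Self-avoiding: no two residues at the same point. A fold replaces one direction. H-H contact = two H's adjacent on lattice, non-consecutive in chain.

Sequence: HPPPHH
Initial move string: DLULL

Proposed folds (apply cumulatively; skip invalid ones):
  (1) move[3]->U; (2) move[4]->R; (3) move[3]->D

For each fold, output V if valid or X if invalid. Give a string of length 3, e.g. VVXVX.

Answer: VVX

Derivation:
Initial: DLULL -> [(0, 0), (0, -1), (-1, -1), (-1, 0), (-2, 0), (-3, 0)]
Fold 1: move[3]->U => DLUUL VALID
Fold 2: move[4]->R => DLUUR VALID
Fold 3: move[3]->D => DLUDR INVALID (collision), skipped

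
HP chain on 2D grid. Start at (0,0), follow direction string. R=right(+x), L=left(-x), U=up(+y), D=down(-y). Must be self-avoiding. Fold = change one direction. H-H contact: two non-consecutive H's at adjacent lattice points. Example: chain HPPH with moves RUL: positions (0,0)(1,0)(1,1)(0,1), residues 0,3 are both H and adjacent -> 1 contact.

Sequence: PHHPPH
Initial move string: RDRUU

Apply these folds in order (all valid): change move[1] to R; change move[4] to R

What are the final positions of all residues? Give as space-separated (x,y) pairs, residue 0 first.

Answer: (0,0) (1,0) (2,0) (3,0) (3,1) (4,1)

Derivation:
Initial moves: RDRUU
Fold: move[1]->R => RRRUU (positions: [(0, 0), (1, 0), (2, 0), (3, 0), (3, 1), (3, 2)])
Fold: move[4]->R => RRRUR (positions: [(0, 0), (1, 0), (2, 0), (3, 0), (3, 1), (4, 1)])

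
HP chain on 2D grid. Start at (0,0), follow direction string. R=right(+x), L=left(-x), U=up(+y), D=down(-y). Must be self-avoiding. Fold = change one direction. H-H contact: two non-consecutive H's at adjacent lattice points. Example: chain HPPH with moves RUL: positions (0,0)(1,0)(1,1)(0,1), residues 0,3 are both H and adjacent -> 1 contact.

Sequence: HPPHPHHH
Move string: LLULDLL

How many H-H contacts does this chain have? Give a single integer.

Answer: 0

Derivation:
Positions: [(0, 0), (-1, 0), (-2, 0), (-2, 1), (-3, 1), (-3, 0), (-4, 0), (-5, 0)]
No H-H contacts found.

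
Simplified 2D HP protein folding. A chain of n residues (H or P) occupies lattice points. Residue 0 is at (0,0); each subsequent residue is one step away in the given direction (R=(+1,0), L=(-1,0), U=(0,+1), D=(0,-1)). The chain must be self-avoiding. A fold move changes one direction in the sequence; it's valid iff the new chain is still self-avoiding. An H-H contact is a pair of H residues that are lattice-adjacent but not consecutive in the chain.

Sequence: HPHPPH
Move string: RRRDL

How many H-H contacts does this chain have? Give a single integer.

Positions: [(0, 0), (1, 0), (2, 0), (3, 0), (3, -1), (2, -1)]
H-H contact: residue 2 @(2,0) - residue 5 @(2, -1)

Answer: 1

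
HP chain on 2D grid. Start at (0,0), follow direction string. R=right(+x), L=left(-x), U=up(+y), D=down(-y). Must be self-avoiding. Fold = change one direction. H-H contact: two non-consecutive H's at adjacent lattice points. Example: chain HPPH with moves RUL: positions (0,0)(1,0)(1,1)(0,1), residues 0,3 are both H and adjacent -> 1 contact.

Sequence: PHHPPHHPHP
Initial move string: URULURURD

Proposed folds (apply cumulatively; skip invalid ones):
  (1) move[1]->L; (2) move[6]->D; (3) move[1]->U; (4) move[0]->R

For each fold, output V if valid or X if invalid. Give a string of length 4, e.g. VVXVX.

Answer: VXVV

Derivation:
Initial: URULURURD -> [(0, 0), (0, 1), (1, 1), (1, 2), (0, 2), (0, 3), (1, 3), (1, 4), (2, 4), (2, 3)]
Fold 1: move[1]->L => ULULURURD VALID
Fold 2: move[6]->D => ULULURDRD INVALID (collision), skipped
Fold 3: move[1]->U => UUULURURD VALID
Fold 4: move[0]->R => RUULURURD VALID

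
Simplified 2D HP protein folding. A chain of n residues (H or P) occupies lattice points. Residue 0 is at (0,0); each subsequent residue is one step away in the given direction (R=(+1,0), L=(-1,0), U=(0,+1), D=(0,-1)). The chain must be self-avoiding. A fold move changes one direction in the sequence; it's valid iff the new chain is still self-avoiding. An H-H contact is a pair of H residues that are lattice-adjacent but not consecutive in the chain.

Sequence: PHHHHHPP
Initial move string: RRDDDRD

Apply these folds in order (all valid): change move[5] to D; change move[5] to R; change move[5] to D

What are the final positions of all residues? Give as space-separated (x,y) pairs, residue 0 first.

Initial moves: RRDDDRD
Fold: move[5]->D => RRDDDDD (positions: [(0, 0), (1, 0), (2, 0), (2, -1), (2, -2), (2, -3), (2, -4), (2, -5)])
Fold: move[5]->R => RRDDDRD (positions: [(0, 0), (1, 0), (2, 0), (2, -1), (2, -2), (2, -3), (3, -3), (3, -4)])
Fold: move[5]->D => RRDDDDD (positions: [(0, 0), (1, 0), (2, 0), (2, -1), (2, -2), (2, -3), (2, -4), (2, -5)])

Answer: (0,0) (1,0) (2,0) (2,-1) (2,-2) (2,-3) (2,-4) (2,-5)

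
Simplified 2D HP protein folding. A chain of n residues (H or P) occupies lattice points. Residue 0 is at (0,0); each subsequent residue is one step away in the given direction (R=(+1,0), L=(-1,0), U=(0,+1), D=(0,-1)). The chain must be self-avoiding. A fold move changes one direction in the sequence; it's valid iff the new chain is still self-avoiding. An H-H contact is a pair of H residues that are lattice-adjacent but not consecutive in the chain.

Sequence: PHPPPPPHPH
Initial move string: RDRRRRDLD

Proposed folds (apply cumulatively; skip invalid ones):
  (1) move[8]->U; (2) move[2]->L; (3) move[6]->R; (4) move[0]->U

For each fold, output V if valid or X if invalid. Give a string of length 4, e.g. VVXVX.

Initial: RDRRRRDLD -> [(0, 0), (1, 0), (1, -1), (2, -1), (3, -1), (4, -1), (5, -1), (5, -2), (4, -2), (4, -3)]
Fold 1: move[8]->U => RDRRRRDLU INVALID (collision), skipped
Fold 2: move[2]->L => RDLRRRDLD INVALID (collision), skipped
Fold 3: move[6]->R => RDRRRRRLD INVALID (collision), skipped
Fold 4: move[0]->U => UDRRRRDLD INVALID (collision), skipped

Answer: XXXX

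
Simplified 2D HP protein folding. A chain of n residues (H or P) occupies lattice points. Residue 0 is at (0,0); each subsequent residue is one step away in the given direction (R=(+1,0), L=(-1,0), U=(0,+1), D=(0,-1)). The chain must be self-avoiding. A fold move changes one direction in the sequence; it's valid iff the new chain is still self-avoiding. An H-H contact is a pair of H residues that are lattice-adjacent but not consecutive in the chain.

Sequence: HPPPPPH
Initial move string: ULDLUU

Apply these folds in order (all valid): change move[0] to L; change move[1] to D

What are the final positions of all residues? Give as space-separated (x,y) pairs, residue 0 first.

Initial moves: ULDLUU
Fold: move[0]->L => LLDLUU (positions: [(0, 0), (-1, 0), (-2, 0), (-2, -1), (-3, -1), (-3, 0), (-3, 1)])
Fold: move[1]->D => LDDLUU (positions: [(0, 0), (-1, 0), (-1, -1), (-1, -2), (-2, -2), (-2, -1), (-2, 0)])

Answer: (0,0) (-1,0) (-1,-1) (-1,-2) (-2,-2) (-2,-1) (-2,0)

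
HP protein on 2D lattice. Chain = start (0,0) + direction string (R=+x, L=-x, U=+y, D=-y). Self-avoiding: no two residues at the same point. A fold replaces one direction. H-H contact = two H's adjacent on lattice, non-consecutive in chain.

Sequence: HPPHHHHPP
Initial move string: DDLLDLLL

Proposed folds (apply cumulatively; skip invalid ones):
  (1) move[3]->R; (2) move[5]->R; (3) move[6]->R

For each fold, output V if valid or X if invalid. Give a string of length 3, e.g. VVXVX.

Answer: XXX

Derivation:
Initial: DDLLDLLL -> [(0, 0), (0, -1), (0, -2), (-1, -2), (-2, -2), (-2, -3), (-3, -3), (-4, -3), (-5, -3)]
Fold 1: move[3]->R => DDLRDLLL INVALID (collision), skipped
Fold 2: move[5]->R => DDLLDRLL INVALID (collision), skipped
Fold 3: move[6]->R => DDLLDLRL INVALID (collision), skipped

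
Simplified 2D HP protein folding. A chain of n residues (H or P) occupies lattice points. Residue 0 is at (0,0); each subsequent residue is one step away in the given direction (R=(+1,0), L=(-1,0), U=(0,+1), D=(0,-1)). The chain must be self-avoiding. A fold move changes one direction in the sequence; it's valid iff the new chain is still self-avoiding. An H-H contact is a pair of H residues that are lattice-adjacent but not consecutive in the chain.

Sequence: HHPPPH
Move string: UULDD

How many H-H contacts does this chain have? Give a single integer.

Answer: 1

Derivation:
Positions: [(0, 0), (0, 1), (0, 2), (-1, 2), (-1, 1), (-1, 0)]
H-H contact: residue 0 @(0,0) - residue 5 @(-1, 0)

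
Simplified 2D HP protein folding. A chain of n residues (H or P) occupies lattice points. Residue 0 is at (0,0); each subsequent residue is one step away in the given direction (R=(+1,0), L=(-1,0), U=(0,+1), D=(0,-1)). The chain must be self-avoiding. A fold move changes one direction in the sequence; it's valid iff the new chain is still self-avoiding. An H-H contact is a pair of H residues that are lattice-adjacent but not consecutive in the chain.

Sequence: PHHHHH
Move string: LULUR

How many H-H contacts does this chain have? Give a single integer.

Answer: 1

Derivation:
Positions: [(0, 0), (-1, 0), (-1, 1), (-2, 1), (-2, 2), (-1, 2)]
H-H contact: residue 2 @(-1,1) - residue 5 @(-1, 2)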